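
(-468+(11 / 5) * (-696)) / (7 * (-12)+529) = -9996 / 2225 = -4.49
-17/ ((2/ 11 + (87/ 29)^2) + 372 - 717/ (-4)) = -748/ 24659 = -0.03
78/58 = 39/29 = 1.34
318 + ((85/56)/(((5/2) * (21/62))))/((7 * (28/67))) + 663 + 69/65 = 3680665501/3745560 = 982.67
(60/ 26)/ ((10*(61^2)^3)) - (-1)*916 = 916.00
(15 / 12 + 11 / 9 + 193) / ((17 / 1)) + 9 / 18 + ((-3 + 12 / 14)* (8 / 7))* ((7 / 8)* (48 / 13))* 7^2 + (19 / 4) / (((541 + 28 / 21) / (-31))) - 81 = -456.97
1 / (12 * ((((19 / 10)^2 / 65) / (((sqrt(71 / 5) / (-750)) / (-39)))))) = 0.00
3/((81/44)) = 44/27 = 1.63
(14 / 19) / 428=7 / 4066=0.00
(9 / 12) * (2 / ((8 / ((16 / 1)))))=3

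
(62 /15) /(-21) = -62 /315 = -0.20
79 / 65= 1.22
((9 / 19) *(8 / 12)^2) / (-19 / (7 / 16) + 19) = -28 / 3249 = -0.01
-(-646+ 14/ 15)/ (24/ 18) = 2419/ 5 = 483.80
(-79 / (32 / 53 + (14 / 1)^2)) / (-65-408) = 0.00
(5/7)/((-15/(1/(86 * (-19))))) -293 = -10054001/34314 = -293.00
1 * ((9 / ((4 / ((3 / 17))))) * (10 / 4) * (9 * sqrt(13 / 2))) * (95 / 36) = 12825 * sqrt(26) / 1088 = 60.11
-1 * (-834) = 834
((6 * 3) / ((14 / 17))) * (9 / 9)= 153 / 7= 21.86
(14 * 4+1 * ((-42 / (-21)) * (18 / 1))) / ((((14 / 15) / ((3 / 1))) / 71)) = 146970 / 7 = 20995.71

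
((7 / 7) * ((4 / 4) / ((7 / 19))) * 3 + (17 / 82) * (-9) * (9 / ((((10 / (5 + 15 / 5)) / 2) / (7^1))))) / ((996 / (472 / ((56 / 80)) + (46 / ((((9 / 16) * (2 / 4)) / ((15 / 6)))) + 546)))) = -4416975011 / 15007230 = -294.32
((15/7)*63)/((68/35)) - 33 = 2481/68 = 36.49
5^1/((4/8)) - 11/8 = 69/8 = 8.62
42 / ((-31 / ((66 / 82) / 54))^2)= 847 / 87233814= 0.00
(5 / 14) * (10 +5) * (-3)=-225 / 14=-16.07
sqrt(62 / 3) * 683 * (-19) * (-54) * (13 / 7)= 5916278.29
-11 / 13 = -0.85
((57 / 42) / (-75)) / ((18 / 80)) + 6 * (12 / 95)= 12164 / 17955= 0.68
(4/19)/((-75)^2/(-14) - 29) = -56/114589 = -0.00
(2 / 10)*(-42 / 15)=-14 / 25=-0.56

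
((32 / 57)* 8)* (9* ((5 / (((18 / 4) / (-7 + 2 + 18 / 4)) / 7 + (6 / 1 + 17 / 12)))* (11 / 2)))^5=106057438925800513536 / 220262074117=481505676.14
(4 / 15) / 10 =2 / 75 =0.03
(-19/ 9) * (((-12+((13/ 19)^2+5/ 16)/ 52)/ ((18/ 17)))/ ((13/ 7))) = 142788695/ 11097216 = 12.87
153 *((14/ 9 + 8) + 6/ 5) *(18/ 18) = 8228/ 5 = 1645.60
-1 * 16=-16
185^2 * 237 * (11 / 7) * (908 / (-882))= -13502652350 / 1029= -13122111.13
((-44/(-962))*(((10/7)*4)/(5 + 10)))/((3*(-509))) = -176/15424227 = -0.00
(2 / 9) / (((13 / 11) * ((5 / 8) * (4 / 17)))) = 748 / 585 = 1.28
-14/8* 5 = -35/4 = -8.75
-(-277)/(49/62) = 17174/49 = 350.49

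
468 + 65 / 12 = 5681 / 12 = 473.42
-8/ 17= -0.47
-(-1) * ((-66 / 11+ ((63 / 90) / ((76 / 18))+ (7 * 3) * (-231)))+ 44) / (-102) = 107581 / 2280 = 47.18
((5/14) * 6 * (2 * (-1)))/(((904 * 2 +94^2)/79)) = -395/12418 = -0.03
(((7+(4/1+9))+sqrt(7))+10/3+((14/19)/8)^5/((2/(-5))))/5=5.20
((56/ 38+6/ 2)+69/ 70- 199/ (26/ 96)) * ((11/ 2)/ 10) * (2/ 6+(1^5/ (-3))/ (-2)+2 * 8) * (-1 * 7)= 4577345421/ 98800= 46329.41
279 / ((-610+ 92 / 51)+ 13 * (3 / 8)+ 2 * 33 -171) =-113832 / 288995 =-0.39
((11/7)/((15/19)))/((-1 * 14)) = -209/1470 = -0.14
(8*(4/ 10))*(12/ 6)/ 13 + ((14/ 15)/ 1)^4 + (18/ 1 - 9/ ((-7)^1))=94610731/ 4606875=20.54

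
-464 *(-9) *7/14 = 2088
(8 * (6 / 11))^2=19.04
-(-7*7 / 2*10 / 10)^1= 49 / 2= 24.50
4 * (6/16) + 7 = 17/2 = 8.50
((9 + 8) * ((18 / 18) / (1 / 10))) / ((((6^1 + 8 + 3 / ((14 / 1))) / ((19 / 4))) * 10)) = 5.68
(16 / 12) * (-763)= -3052 / 3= -1017.33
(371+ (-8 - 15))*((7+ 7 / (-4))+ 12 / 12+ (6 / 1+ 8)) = 7047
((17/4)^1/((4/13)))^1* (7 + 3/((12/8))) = 1989/16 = 124.31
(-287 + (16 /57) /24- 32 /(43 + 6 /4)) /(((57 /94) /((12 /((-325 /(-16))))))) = -26341771904 /93977325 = -280.30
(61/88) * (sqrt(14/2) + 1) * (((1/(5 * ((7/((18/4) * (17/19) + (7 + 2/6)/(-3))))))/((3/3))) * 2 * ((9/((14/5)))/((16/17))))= 561017/2621696 + 561017 * sqrt(7)/2621696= 0.78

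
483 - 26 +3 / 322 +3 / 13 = 1914007 / 4186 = 457.24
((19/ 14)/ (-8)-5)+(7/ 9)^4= -3529907/ 734832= -4.80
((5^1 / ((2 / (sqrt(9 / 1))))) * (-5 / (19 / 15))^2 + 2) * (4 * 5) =858190 / 361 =2377.26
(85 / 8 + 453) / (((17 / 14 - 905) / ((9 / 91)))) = -33381 / 657956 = -0.05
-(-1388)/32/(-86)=-347/688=-0.50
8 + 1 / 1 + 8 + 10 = 27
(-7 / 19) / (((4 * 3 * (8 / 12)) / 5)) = -0.23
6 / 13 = 0.46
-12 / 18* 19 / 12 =-19 / 18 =-1.06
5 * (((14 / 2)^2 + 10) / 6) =295 / 6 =49.17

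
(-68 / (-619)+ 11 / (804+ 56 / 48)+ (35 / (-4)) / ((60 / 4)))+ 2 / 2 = 0.54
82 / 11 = 7.45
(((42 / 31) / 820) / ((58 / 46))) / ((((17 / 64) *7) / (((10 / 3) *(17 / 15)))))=1472 / 552885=0.00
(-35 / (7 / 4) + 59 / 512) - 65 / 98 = -515509 / 25088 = -20.55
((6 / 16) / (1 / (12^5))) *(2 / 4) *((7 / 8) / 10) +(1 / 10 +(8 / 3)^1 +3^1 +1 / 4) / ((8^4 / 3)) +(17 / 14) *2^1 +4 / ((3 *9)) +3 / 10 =12650383489 / 3096576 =4085.28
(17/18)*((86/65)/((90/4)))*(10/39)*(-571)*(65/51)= -98212/9477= -10.36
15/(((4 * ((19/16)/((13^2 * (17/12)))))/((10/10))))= 14365/19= 756.05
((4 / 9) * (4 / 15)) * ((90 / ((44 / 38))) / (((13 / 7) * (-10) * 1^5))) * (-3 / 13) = 1064 / 9295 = 0.11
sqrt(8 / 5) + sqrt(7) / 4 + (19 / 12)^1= sqrt(7) / 4 + 2*sqrt(10) / 5 + 19 / 12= 3.51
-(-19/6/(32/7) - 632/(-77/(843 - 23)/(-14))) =199005623/2112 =94226.15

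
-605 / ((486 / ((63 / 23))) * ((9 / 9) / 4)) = -8470 / 621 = -13.64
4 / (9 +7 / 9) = 9 / 22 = 0.41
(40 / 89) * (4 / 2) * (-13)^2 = 13520 / 89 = 151.91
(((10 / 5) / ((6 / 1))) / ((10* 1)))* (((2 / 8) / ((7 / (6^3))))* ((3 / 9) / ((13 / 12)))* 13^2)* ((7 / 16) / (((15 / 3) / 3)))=351 / 100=3.51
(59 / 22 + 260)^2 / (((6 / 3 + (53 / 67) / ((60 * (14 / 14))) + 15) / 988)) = 2550850715580 / 636581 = 4007110.98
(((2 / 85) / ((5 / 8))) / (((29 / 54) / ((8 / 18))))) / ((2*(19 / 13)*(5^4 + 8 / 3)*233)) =0.00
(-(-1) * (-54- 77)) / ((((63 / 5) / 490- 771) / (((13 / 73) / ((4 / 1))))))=22925 / 3030522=0.01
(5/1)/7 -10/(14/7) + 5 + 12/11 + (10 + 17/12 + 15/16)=52333/3696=14.16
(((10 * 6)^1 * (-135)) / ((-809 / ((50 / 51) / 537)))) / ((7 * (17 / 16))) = 720000 / 292952653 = 0.00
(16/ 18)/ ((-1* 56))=-1/ 63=-0.02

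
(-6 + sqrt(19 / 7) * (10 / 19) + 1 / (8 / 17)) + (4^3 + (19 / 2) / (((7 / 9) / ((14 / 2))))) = 10 * sqrt(133) / 133 + 1165 / 8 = 146.49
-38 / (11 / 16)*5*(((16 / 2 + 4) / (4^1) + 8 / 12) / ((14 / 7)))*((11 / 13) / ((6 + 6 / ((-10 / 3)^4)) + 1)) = -83600000 / 1374477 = -60.82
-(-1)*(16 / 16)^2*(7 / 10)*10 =7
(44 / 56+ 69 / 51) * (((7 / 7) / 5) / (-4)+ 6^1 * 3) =182731 / 4760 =38.39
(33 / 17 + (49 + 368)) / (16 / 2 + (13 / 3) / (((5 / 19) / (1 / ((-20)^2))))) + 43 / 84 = 3624756557 / 68896716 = 52.61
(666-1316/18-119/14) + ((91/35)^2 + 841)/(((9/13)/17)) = 3210241/150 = 21401.61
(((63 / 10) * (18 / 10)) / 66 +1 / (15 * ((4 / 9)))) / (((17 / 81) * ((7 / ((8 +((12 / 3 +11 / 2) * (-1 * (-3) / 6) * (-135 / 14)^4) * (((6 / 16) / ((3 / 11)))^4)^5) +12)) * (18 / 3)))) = 874919.81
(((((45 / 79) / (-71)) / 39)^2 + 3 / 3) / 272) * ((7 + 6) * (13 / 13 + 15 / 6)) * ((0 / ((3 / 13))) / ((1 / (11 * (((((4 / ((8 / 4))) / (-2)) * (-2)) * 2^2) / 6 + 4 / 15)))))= 0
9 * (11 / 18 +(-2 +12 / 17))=-209 / 34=-6.15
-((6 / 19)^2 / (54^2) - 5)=146204 / 29241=5.00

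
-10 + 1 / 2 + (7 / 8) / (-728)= -7905 / 832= -9.50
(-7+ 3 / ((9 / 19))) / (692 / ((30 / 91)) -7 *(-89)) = -10 / 40831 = -0.00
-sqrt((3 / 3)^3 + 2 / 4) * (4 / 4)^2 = -sqrt(6) / 2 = -1.22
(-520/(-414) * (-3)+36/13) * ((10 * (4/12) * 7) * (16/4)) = -250880/2691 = -93.23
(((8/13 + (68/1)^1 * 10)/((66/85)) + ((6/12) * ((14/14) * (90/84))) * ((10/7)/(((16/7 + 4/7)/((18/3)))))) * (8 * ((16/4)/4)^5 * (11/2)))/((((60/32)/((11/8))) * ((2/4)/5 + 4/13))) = 232065350/3339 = 69501.45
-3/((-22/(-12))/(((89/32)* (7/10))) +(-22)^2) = -5607/906356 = -0.01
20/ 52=5/ 13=0.38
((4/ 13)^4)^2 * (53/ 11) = 3473408/ 8973037931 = 0.00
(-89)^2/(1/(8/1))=63368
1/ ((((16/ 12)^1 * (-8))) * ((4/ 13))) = -39/ 128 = -0.30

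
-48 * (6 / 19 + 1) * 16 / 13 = -19200 / 247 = -77.73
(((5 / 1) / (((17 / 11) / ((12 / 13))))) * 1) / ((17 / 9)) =5940 / 3757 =1.58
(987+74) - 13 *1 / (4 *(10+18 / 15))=1060.71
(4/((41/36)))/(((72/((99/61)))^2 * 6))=363/1220488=0.00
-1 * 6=-6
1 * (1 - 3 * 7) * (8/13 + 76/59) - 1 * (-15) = -17695/767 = -23.07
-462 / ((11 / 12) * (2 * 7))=-36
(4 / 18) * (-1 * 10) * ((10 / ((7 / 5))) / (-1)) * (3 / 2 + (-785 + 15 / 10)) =-782000 / 63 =-12412.70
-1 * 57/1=-57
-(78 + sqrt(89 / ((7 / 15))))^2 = -(sqrt(9345) + 546)^2 / 49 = -8429.06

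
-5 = -5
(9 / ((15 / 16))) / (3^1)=3.20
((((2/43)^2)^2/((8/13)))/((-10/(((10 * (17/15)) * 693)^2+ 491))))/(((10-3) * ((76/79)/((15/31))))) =-190053971367/56382866092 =-3.37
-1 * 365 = -365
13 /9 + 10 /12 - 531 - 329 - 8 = -15583 /18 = -865.72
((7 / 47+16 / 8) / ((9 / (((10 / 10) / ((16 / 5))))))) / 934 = 505 / 6321312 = 0.00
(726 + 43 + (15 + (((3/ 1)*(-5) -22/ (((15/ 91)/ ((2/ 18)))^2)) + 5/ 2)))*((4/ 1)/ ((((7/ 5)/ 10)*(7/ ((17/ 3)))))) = 1887463148/ 107163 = 17613.01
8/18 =4/9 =0.44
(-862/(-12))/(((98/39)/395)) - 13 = 2210637/196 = 11278.76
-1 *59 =-59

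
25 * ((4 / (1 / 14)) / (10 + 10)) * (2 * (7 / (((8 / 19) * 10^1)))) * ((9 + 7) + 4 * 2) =5586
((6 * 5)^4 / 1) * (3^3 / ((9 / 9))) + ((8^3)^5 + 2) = 35184393958834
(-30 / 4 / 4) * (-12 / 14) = 1.61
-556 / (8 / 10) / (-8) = 695 / 8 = 86.88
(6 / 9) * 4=8 / 3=2.67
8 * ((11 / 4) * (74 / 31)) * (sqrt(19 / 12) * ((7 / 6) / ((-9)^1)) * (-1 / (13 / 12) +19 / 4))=-566951 * sqrt(57) / 130572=-32.78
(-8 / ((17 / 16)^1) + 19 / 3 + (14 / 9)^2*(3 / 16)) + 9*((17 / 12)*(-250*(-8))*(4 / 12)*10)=156058637 / 1836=84999.26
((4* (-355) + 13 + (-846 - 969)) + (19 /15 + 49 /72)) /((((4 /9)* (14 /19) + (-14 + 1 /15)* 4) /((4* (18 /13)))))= 198226449 /615836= 321.88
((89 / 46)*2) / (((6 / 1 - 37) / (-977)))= 86953 / 713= 121.95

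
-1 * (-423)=423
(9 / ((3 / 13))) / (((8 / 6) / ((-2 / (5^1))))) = -117 / 10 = -11.70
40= 40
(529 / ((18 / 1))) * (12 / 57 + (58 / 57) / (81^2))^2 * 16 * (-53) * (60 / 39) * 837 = -863287433427632000 / 606054784959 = -1424437.95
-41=-41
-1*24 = -24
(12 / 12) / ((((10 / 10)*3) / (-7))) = -7 / 3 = -2.33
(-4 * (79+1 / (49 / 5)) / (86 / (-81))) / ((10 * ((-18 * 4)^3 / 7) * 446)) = -323 / 257752320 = -0.00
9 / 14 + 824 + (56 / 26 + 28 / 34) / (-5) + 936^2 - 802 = 13553546193 / 15470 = 876118.05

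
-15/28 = -0.54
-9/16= -0.56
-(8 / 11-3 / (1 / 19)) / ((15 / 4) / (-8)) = -19808 / 165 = -120.05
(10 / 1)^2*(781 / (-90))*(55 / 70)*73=-3135715 / 63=-49773.25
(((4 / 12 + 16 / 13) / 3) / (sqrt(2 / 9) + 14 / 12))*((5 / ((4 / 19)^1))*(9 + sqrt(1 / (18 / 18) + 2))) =-17385*sqrt(2) / 533 - 5795*sqrt(6) / 1599 + 40565*sqrt(3) / 3198 + 121695 / 1066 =81.13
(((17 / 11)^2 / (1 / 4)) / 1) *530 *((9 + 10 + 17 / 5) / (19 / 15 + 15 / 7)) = 720511680 / 21659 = 33266.16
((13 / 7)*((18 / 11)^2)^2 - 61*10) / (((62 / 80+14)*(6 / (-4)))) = 26.92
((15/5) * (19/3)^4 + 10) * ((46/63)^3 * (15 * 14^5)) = 99655851715840/6561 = 15189125394.88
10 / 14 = 5 / 7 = 0.71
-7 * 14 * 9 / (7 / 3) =-378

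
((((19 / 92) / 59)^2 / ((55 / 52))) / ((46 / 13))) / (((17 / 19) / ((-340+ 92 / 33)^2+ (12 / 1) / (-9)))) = 35885306319343 / 86249585702610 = 0.42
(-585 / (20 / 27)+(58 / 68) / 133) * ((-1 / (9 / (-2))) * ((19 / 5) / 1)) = -7142441 / 10710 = -666.89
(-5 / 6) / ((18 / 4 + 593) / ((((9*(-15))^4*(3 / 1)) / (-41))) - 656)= 332150625 / 261468981799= 0.00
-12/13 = -0.92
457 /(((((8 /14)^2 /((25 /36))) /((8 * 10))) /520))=363886250 /9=40431805.56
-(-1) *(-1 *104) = -104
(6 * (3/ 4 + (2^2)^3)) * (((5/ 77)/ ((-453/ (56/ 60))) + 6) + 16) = 42589442/ 4983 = 8546.95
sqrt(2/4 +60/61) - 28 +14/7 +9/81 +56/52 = -2903/117 +sqrt(22082)/122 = -23.59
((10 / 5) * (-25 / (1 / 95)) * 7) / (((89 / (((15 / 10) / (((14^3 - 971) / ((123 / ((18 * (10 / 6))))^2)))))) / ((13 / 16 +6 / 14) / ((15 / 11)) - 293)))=15672818629 / 10099008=1551.92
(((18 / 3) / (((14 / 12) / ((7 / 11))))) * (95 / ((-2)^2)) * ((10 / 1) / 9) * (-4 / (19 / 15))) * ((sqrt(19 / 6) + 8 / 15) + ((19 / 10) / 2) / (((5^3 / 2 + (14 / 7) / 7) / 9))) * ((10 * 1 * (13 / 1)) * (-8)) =55640000 / 293 + 520000 * sqrt(114) / 11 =694632.22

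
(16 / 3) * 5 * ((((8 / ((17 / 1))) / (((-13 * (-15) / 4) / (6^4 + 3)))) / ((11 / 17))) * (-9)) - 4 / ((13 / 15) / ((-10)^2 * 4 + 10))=-71976 / 11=-6543.27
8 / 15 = 0.53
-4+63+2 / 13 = 769 / 13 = 59.15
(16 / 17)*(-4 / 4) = -16 / 17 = -0.94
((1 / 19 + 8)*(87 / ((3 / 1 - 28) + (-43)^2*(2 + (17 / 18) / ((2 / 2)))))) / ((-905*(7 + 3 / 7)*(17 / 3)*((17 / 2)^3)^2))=-4735584 / 526323762725324005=-0.00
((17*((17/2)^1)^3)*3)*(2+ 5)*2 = 1753941/4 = 438485.25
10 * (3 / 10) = 3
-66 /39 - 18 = -256 /13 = -19.69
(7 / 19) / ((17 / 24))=168 / 323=0.52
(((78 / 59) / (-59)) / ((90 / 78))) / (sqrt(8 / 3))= -169 * sqrt(6) / 34810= -0.01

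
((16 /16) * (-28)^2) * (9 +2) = 8624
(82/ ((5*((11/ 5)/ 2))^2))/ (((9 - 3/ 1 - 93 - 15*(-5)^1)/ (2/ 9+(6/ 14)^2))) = -14678/ 160083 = -0.09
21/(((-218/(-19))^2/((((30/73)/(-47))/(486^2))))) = -12635/2139605662968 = -0.00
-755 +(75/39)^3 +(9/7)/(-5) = -57528623/76895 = -748.15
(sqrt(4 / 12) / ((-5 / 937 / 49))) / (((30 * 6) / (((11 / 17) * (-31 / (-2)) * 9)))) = -15656333 * sqrt(3) / 10200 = -2658.58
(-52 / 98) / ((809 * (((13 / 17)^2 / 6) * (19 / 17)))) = -58956 / 9791327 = -0.01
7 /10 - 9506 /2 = -47523 /10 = -4752.30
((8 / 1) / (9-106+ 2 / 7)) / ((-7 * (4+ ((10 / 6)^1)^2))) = 0.00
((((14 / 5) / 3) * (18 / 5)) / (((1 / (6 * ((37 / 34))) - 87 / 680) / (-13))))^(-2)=90535225 / 271749686068224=0.00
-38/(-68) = 19/34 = 0.56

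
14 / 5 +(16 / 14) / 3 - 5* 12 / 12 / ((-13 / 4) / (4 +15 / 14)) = 14992 / 1365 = 10.98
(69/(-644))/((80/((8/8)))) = -3/2240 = -0.00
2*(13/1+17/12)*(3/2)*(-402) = -34773/2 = -17386.50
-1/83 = -0.01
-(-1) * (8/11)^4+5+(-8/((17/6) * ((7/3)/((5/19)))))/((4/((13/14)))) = 1206312957/231723107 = 5.21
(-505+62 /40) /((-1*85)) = 10069 /1700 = 5.92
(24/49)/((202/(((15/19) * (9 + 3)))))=2160/94031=0.02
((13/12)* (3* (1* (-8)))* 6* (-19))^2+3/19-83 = 166919050/19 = 8785213.16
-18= -18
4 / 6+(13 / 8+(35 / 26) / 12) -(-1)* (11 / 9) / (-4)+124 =29507 / 234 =126.10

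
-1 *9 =-9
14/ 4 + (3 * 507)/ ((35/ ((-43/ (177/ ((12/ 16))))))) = -36493/ 8260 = -4.42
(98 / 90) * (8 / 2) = 196 / 45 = 4.36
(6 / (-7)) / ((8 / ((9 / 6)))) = -9 / 56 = -0.16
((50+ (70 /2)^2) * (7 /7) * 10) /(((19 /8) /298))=1599789.47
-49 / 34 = -1.44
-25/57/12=-25/684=-0.04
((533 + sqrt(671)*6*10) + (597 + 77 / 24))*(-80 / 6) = -800*sqrt(671)-135985 / 9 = -35832.38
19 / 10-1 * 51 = -49.10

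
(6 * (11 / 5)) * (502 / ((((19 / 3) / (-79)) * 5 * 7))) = -7852284 / 3325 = -2361.59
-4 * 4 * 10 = -160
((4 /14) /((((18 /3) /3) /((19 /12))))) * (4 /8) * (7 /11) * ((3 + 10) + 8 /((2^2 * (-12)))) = 0.92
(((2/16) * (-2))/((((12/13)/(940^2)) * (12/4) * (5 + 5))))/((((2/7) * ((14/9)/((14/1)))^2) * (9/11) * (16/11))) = -121616495/64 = -1900257.73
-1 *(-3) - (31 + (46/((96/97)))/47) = -65399/2256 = -28.99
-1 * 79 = -79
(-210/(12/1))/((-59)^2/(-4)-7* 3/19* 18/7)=266/13271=0.02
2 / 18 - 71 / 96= -181 / 288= -0.63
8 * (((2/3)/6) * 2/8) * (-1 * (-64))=128/9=14.22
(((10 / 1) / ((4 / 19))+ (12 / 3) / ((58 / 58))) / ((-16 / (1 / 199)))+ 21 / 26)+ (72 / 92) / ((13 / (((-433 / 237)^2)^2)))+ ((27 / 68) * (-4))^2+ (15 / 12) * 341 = 82990513751623422211 / 192895883829765792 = 430.23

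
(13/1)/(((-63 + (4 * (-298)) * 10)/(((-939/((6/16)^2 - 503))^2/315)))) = -5216653312/434396836814045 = -0.00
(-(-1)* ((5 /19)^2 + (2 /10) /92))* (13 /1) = 154193 /166060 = 0.93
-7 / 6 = -1.17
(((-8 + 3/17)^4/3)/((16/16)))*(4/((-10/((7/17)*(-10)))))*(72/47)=210269284512/66733279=3150.89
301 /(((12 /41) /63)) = 259161 /4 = 64790.25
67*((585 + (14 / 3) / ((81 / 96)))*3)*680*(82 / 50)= 17870026136 / 135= 132370563.97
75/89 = 0.84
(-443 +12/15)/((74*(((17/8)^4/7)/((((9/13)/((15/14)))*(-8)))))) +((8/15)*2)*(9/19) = 211994648304/19082460475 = 11.11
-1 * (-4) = 4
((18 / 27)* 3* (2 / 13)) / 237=4 / 3081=0.00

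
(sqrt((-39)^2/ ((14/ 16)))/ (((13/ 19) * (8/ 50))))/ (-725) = -57 * sqrt(14)/ 406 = -0.53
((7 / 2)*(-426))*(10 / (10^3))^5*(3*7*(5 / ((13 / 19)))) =-594909 / 26000000000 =-0.00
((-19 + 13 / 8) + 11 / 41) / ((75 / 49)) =-274939 / 24600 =-11.18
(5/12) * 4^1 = 5/3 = 1.67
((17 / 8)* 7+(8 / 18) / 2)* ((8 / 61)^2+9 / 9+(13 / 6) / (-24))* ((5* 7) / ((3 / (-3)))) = -18895696015 / 38579328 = -489.79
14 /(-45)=-14 /45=-0.31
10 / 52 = 5 / 26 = 0.19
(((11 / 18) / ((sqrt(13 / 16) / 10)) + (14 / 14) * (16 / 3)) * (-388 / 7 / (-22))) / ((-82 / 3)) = -1940 * sqrt(13) / 11193- 1552 / 3157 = -1.12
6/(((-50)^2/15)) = 9/250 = 0.04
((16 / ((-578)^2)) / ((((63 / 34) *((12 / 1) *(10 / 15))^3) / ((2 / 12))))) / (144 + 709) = 1 / 101383567488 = 0.00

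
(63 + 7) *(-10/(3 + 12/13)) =-9100/51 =-178.43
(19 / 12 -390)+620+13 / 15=4649 / 20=232.45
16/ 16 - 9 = -8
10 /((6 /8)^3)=640 /27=23.70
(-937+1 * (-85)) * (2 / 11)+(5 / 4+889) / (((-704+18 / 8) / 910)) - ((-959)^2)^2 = -3730881774219645 / 4411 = -845813143101.26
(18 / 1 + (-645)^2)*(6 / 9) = 277362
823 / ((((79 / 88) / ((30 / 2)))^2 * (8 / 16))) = 2867990400 / 6241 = 459540.20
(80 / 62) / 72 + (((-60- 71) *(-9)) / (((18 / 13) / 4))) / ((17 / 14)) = 13303921 / 4743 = 2804.96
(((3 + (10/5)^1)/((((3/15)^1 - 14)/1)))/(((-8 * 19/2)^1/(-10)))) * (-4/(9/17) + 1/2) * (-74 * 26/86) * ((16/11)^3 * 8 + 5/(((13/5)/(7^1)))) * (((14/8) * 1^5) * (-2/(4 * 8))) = 31.34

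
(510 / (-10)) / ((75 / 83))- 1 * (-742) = 17139 / 25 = 685.56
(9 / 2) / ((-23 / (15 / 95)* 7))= -27 / 6118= -0.00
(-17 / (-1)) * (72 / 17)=72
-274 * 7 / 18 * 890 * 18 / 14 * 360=-43894800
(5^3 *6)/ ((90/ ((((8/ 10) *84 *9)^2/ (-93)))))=-1016064/ 31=-32776.26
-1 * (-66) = 66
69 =69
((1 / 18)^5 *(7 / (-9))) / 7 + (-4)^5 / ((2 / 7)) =-60949905409 / 17006112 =-3584.00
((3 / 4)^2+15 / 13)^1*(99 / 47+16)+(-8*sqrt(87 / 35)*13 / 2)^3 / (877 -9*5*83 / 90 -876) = 303807 / 9776+8155264*sqrt(3045) / 33075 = 13637.12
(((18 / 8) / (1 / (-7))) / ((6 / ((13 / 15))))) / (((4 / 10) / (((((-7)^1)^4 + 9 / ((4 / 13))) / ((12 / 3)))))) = -884611 / 256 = -3455.51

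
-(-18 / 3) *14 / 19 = 84 / 19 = 4.42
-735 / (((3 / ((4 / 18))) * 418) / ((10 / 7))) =-350 / 1881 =-0.19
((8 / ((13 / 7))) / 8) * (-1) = -7 / 13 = -0.54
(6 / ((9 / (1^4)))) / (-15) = -2 / 45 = -0.04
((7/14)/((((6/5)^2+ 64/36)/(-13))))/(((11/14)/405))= -8292375/7964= -1041.23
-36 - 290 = -326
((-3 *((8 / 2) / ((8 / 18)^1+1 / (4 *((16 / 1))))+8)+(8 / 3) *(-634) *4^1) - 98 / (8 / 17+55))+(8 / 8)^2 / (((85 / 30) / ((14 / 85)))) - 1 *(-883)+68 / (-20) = -257168049436 / 43331793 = -5934.86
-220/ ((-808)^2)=-55/ 163216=-0.00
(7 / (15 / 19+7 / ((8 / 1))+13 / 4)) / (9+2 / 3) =1064 / 7221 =0.15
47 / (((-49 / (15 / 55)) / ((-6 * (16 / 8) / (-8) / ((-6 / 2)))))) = 141 / 1078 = 0.13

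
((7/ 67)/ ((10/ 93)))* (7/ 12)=0.57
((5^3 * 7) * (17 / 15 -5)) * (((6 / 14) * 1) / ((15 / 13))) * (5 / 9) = -18850 / 27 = -698.15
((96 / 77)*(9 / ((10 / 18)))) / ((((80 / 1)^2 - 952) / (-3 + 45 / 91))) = -73872 / 7952945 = -0.01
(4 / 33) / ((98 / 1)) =2 / 1617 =0.00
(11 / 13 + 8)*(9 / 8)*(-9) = -9315 / 104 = -89.57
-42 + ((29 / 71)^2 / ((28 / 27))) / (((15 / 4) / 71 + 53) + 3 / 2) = -323378175 / 7700021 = -42.00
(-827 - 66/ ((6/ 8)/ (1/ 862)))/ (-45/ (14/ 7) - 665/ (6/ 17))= 1069443/ 2465320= 0.43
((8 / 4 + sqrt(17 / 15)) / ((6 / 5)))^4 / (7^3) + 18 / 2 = 275 * sqrt(255) / 71442 + 36256993 / 4000752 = 9.12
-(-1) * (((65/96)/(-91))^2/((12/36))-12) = -1806311/150528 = -12.00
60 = 60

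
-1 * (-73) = 73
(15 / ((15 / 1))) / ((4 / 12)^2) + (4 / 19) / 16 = 685 / 76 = 9.01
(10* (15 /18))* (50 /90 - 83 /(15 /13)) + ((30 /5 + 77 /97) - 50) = -1670977 /2619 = -638.02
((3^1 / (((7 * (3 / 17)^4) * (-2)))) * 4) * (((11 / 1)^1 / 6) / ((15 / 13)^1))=-11943503 / 8505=-1404.29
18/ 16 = 9/ 8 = 1.12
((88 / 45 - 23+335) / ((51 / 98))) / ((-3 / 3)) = -1384544 / 2295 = -603.29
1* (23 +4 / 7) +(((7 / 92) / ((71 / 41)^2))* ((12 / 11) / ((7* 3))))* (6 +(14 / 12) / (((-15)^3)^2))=14386847827863619 / 610146414281250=23.58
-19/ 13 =-1.46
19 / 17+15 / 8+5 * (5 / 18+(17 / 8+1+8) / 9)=1616 / 153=10.56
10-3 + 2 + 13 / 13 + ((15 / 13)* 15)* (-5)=-995 / 13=-76.54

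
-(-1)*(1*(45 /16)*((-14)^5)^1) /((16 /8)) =-756315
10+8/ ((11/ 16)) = 238/ 11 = 21.64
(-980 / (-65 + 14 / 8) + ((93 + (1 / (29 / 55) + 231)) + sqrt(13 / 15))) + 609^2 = sqrt(195) / 15 + 2723658680 / 7337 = 371223.32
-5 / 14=-0.36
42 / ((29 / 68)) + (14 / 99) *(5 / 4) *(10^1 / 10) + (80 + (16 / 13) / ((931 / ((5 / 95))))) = 178.66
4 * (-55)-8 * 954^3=-6946005532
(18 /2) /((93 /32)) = 96 /31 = 3.10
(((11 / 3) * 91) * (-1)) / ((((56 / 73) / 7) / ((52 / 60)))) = -949949 / 360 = -2638.75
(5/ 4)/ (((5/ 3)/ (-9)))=-6.75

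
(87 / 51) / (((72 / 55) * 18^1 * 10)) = 319 / 44064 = 0.01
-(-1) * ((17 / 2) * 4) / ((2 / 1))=17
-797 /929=-0.86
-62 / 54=-31 / 27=-1.15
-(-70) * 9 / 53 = 630 / 53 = 11.89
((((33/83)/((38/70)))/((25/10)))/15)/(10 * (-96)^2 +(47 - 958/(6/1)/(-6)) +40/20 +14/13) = 36036/170184990725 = 0.00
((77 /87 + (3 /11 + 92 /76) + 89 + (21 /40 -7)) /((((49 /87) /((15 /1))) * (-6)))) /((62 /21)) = -185233809 /1451296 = -127.63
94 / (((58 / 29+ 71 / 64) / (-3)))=-18048 / 199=-90.69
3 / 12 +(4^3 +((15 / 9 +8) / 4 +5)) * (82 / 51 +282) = 12395801 / 612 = 20254.58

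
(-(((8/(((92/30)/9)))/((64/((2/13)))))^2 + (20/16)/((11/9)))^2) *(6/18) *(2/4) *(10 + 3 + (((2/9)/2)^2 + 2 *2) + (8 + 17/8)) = -905124035577049625/190139045299027968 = -4.76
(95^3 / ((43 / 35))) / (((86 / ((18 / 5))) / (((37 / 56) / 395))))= 57101175 / 1168568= 48.86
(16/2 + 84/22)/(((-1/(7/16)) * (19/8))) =-455/209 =-2.18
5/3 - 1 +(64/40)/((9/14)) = 142/45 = 3.16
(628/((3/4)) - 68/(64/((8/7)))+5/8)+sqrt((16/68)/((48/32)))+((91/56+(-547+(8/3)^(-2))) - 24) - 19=248.91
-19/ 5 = -3.80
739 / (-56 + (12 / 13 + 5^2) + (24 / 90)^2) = -2161575 / 87767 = -24.63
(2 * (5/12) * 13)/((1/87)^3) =14267565/2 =7133782.50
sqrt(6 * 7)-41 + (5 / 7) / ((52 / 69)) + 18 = -8027 / 364 + sqrt(42) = -15.57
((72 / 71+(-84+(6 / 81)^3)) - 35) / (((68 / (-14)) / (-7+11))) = 2308374922 / 23757381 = 97.16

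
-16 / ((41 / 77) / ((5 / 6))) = -3080 / 123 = -25.04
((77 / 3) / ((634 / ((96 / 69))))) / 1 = 1232 / 21873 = 0.06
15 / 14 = 1.07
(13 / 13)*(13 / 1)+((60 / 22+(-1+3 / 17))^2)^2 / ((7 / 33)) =58302188129 / 778165157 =74.92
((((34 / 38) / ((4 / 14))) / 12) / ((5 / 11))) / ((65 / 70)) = 9163 / 14820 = 0.62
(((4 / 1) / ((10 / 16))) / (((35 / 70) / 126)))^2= 65028096 / 25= 2601123.84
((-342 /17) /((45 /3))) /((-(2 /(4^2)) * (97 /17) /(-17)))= -15504 /485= -31.97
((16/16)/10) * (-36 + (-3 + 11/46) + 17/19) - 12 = -27595/1748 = -15.79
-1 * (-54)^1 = 54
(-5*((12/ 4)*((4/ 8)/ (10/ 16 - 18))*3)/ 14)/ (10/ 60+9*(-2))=-540/ 104111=-0.01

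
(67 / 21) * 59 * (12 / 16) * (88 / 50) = 43483 / 175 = 248.47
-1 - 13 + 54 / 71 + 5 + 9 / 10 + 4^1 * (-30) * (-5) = 420789 / 710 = 592.66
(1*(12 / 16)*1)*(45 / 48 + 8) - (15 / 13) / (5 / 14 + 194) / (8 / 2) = 5057219 / 754624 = 6.70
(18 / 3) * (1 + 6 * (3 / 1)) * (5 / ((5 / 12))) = 1368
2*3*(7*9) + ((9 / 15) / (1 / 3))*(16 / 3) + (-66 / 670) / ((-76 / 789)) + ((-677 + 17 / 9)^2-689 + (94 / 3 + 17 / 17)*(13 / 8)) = 1878830950741 / 4124520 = 455527.18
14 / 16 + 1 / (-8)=0.75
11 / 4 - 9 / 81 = 95 / 36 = 2.64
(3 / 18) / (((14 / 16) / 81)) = 108 / 7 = 15.43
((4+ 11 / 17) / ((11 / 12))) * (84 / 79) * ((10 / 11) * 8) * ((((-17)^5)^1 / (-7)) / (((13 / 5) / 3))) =14432428800 / 1573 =9175097.77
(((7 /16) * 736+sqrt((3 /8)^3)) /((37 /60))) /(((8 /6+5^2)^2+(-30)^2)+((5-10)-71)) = 405 * sqrt(6) /4042472+24840 /72187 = 0.34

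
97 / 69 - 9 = -524 / 69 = -7.59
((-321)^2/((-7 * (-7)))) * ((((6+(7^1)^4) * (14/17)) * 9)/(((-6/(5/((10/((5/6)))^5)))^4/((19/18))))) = 327248198125/65695311230579933693607936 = 0.00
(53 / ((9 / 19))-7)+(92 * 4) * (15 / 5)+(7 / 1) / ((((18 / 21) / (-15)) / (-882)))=983285 / 9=109253.89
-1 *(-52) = 52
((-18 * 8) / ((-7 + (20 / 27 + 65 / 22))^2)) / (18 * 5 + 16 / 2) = -25404192 / 188815081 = -0.13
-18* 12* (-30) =6480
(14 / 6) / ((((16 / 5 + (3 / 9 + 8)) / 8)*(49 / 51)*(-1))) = -2040 / 1211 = -1.68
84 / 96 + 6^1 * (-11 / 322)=863 / 1288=0.67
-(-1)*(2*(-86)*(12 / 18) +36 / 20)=-1693 / 15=-112.87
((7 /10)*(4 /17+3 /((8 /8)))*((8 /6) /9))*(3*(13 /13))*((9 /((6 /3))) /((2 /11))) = 847 /34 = 24.91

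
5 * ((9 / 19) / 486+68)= 340.00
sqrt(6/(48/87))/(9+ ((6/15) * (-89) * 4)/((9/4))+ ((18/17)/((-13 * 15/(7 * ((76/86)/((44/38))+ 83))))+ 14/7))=-4703985 * sqrt(174)/1043770036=-0.06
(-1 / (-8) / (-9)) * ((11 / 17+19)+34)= -38 / 51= -0.75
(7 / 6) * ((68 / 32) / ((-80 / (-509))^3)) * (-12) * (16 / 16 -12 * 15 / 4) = 172620747761 / 512000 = 337149.90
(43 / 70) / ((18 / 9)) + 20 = 20.31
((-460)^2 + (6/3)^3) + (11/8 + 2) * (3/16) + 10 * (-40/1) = 27034705/128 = 211208.63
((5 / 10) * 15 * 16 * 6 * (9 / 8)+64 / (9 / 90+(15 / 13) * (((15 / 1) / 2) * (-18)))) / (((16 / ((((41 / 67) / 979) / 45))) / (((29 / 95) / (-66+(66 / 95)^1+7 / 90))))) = -1948015985 / 592229946550396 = -0.00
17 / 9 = 1.89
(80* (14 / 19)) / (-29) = -1120 / 551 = -2.03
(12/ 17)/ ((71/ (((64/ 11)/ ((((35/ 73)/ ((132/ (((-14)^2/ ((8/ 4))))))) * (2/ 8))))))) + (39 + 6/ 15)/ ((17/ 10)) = 49320946/ 2070005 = 23.83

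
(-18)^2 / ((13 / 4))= 1296 / 13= 99.69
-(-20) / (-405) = -4 / 81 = -0.05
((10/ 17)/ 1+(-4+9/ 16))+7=1129/ 272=4.15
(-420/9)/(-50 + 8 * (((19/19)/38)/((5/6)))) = 6650/7089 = 0.94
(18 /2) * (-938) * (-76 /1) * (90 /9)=6415920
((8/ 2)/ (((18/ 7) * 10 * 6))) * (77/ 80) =539/ 21600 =0.02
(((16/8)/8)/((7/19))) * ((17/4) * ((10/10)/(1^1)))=323/112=2.88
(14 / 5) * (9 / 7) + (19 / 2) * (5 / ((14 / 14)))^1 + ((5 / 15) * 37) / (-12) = 50.07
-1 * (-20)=20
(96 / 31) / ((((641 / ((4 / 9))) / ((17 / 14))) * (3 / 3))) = 1088 / 417291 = 0.00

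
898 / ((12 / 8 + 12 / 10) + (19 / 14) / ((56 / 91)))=502880 / 2747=183.07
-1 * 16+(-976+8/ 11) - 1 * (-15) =-10739/ 11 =-976.27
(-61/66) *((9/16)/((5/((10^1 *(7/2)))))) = -1281/352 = -3.64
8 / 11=0.73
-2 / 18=-0.11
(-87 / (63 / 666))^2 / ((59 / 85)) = 3523066740 / 2891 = 1218632.56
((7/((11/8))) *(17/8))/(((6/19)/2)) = 2261/33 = 68.52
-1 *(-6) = 6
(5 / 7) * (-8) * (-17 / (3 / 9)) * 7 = 2040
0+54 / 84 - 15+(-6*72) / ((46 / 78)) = -240495 / 322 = -746.88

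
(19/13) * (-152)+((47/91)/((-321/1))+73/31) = -199038470/905541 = -219.80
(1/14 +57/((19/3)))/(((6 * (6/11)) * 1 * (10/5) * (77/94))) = 5969/3528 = 1.69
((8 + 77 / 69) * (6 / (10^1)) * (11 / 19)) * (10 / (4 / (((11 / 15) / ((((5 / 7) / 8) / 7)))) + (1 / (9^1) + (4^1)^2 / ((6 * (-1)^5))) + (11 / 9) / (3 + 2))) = -671281380 / 47518069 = -14.13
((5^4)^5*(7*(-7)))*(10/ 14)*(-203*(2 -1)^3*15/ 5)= 2032756805419921875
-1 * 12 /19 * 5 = -60 /19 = -3.16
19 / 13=1.46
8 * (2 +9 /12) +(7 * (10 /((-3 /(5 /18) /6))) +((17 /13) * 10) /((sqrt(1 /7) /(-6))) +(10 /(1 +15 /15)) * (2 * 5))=298 /9- 1020 * sqrt(7) /13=-174.48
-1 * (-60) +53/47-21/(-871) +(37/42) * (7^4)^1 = 534551687/245622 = 2176.32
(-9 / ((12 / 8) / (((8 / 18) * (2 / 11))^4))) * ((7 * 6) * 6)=-0.06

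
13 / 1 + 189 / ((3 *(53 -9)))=635 / 44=14.43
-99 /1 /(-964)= 99 /964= 0.10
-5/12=-0.42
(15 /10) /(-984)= -1 /656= -0.00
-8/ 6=-1.33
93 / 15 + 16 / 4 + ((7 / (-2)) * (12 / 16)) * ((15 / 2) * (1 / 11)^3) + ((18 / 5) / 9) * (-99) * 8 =-32648343 / 106480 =-306.61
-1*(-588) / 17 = 588 / 17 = 34.59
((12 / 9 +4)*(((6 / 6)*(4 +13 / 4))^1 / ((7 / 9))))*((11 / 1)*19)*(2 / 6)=24244 / 7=3463.43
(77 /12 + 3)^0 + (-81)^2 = 6562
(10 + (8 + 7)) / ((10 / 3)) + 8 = 15.50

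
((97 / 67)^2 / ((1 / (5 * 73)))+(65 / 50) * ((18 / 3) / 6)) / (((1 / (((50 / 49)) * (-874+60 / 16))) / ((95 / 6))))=-18960511914775 / 1759688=-10774928.23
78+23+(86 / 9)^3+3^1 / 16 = 11357147 / 11664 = 973.69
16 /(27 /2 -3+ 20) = 32 /61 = 0.52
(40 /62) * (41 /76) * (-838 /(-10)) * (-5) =-85895 /589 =-145.83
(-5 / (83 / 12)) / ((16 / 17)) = -255 / 332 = -0.77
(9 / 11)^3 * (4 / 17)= 2916 / 22627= 0.13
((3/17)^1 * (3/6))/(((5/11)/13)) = 429/170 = 2.52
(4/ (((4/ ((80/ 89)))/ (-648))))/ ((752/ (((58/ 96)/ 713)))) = -3915/ 5964958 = -0.00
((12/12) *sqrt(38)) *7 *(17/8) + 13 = 13 + 119 *sqrt(38)/8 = 104.70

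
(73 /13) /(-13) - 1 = -242 /169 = -1.43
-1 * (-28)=28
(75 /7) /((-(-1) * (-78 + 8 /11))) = -33 /238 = -0.14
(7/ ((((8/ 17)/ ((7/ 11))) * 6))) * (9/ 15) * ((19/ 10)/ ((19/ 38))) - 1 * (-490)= 2171827/ 4400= 493.60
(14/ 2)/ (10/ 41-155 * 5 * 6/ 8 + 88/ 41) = -1148/ 94933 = -0.01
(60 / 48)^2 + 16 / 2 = 153 / 16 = 9.56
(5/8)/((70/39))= 39/112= 0.35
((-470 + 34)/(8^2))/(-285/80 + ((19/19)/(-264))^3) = 125348256/65549089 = 1.91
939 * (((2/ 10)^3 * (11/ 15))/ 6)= 3443/ 3750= 0.92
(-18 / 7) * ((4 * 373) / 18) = -1492 / 7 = -213.14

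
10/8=5/4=1.25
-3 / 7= -0.43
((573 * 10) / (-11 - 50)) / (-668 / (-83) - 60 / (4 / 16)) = 237795 / 587186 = 0.40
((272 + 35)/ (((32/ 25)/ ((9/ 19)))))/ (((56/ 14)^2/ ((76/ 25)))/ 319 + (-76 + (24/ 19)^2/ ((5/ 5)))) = -1.53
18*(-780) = -14040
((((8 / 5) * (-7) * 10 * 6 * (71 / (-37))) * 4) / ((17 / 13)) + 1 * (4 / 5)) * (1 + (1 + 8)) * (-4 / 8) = -12407636 / 629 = -19725.97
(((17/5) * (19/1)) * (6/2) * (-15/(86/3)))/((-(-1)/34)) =-148257/43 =-3447.84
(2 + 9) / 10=11 / 10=1.10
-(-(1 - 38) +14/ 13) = -495/ 13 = -38.08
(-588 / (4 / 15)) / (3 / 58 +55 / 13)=-1662570 / 3229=-514.89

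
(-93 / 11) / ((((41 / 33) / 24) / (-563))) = 3769848 / 41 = 91947.51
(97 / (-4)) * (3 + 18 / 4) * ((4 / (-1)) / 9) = 485 / 6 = 80.83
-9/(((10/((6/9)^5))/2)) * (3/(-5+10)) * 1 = -32/225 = -0.14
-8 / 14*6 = -24 / 7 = -3.43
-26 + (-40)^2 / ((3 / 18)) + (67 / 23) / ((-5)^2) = 5505117 / 575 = 9574.12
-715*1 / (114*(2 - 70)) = 0.09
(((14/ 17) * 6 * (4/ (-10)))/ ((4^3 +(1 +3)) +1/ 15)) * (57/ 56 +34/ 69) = -17511/ 399211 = -0.04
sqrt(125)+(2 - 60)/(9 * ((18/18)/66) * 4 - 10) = 319/52+5 * sqrt(5) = 17.31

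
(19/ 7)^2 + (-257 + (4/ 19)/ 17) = -3950740/ 15827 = -249.62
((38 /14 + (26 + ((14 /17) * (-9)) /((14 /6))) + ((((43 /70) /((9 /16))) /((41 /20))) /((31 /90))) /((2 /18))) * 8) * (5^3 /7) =5967849000 /1058743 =5636.73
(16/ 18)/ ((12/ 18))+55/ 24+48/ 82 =1381/ 328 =4.21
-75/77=-0.97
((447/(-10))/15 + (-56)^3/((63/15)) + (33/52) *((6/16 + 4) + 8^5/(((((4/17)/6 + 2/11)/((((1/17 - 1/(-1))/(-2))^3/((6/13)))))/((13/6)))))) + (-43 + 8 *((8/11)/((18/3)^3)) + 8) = -2971548857596691/27672559200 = -107382.51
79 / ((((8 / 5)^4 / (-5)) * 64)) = -246875 / 262144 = -0.94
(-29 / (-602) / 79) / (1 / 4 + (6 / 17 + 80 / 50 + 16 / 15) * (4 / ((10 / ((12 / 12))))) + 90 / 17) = 0.00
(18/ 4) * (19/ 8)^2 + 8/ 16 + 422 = 57329/ 128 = 447.88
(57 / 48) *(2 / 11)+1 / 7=221 / 616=0.36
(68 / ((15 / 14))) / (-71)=-952 / 1065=-0.89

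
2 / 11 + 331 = 3643 / 11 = 331.18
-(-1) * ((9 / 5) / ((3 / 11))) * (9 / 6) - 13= -31 / 10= -3.10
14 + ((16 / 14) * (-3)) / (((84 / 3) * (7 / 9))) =13.84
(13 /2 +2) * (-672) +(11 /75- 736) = -483589 /75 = -6447.85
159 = 159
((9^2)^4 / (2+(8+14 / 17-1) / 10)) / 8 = 3658971285 / 1892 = 1933917.17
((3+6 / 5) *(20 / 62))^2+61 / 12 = 6.92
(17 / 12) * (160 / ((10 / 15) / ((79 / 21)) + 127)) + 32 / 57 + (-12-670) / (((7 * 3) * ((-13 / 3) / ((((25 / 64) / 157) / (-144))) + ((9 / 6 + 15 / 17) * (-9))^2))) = 1337621903945456 / 570763936259811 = 2.34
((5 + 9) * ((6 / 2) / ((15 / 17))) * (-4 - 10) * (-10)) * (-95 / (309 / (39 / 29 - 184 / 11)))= 3106523560 / 98571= 31515.59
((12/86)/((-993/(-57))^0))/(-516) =-1/3698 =-0.00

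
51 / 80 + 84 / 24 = 331 / 80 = 4.14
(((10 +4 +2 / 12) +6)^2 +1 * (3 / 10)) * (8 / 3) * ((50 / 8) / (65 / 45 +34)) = 366295 / 1914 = 191.38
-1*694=-694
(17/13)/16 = 17/208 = 0.08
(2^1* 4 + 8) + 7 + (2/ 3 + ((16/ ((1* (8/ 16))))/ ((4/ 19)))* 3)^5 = 4826172445705589/ 243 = 19860791957636.17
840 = 840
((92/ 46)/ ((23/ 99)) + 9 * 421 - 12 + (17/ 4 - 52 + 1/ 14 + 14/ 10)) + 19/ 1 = 12101823/ 3220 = 3758.33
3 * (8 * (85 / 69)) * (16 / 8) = 1360 / 23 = 59.13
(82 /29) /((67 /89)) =7298 /1943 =3.76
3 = 3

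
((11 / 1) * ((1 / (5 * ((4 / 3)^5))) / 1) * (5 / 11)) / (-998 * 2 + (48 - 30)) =-243 / 2025472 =-0.00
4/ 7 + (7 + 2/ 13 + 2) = 885/ 91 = 9.73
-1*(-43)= 43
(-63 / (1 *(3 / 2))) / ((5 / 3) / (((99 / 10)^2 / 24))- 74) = 205821 / 360637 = 0.57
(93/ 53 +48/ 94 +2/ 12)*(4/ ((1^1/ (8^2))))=4652672/ 7473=622.60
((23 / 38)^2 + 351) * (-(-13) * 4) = 6595849 / 361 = 18271.05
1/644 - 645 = -415379/644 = -645.00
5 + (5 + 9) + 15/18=119/6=19.83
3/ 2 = 1.50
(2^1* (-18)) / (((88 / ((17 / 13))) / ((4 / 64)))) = -0.03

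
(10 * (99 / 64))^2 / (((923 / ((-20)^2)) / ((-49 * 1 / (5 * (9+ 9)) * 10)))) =-33350625 / 59072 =-564.58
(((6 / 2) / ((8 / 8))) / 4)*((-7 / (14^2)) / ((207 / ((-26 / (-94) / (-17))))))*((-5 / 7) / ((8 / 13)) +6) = 3523 / 345781632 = 0.00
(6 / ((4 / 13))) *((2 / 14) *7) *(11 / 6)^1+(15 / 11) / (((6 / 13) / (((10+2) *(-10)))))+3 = -13895 / 44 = -315.80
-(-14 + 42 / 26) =161 / 13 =12.38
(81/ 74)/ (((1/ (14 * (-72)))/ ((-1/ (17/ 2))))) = 81648/ 629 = 129.81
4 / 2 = 2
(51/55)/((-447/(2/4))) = -17/16390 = -0.00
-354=-354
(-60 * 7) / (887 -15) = -105 / 218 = -0.48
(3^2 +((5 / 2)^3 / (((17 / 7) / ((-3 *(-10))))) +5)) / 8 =25.88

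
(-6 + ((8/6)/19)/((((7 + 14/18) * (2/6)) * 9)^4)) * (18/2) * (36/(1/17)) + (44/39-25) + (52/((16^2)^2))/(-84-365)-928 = -278121093643164892529/8180063324160000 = -33999.87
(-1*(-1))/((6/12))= 2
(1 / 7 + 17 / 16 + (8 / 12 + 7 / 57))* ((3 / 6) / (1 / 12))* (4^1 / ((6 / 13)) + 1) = 123105 / 1064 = 115.70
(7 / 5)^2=49 / 25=1.96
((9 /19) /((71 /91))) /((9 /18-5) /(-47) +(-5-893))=-76986 /113859647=-0.00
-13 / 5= -2.60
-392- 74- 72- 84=-622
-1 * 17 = -17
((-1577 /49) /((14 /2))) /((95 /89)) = -7387 /1715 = -4.31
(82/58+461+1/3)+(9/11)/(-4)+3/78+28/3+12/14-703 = -80199631/348348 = -230.23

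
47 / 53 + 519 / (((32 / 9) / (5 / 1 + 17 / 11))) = 2230135 / 2332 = 956.32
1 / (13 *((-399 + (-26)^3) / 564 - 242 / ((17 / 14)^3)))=-0.00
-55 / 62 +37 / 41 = 39 / 2542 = 0.02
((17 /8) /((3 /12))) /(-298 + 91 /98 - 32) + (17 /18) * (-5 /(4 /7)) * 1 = -161749 /19512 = -8.29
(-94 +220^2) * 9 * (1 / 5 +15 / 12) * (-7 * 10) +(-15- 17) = -44127563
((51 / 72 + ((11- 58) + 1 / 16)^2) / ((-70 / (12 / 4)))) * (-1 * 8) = 1692547 / 2240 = 755.60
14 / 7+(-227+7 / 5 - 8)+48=-918 / 5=-183.60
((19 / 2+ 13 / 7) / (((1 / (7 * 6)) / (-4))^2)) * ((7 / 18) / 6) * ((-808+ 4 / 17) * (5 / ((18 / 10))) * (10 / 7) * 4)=-40756576000 / 153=-266382849.67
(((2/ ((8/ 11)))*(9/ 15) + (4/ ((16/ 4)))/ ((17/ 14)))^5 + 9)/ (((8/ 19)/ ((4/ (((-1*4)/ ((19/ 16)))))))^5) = -2830094757995429164652718001/ 156114928127914803200000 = -18128.28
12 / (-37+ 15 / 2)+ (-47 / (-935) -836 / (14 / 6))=-138491489 / 386155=-358.64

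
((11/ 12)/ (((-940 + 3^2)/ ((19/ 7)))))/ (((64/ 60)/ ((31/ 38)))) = -1705/ 834176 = -0.00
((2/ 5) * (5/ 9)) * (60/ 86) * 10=200/ 129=1.55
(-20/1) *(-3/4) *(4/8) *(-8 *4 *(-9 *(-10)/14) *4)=-43200/7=-6171.43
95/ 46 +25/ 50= 59/ 23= 2.57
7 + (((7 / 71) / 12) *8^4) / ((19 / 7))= 19.40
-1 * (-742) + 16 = 758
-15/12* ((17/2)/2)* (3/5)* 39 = -1989/16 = -124.31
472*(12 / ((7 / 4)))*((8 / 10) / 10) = 45312 / 175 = 258.93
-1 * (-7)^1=7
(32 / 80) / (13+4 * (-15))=-2 / 235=-0.01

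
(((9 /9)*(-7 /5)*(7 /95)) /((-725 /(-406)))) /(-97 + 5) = 343 /546250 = 0.00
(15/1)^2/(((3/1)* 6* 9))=25/18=1.39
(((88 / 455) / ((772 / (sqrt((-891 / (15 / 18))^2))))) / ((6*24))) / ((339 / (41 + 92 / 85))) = 556479 / 2409894500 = 0.00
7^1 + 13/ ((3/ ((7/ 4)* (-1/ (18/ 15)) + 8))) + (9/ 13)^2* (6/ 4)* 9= 41.82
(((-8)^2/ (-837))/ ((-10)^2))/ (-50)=0.00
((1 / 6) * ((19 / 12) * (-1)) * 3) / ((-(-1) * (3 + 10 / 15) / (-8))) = 19 / 11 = 1.73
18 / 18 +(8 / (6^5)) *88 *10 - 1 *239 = -57614 / 243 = -237.09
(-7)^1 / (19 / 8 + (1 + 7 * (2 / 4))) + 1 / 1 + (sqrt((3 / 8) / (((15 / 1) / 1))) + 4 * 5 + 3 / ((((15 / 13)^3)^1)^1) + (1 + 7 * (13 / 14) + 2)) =sqrt(10) / 20 + 778009 / 24750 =31.59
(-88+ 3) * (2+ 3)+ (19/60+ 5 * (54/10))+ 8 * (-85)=-64661/60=-1077.68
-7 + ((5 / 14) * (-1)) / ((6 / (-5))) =-563 / 84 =-6.70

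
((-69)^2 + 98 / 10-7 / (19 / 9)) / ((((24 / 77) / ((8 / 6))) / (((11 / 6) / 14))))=54802231 / 20520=2670.67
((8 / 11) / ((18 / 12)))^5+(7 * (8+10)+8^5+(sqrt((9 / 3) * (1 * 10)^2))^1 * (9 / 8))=32913.51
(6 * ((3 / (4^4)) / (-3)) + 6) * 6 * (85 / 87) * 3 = 195075 / 1856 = 105.11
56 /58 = 28 /29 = 0.97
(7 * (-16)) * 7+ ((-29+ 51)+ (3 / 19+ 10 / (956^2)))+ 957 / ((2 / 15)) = 55703256875 / 8682392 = 6415.66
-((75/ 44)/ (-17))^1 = 75/ 748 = 0.10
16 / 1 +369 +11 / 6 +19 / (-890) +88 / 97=50207698 / 129495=387.72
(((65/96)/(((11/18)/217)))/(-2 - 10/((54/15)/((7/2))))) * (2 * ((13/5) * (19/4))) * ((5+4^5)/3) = -6452944407/37136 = -173765.20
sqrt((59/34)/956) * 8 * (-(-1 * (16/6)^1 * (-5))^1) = -80 * sqrt(479434)/12189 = -4.54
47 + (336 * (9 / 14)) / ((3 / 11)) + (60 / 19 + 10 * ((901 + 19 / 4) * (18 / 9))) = 360186 / 19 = 18957.16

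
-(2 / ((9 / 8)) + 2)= -34 / 9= -3.78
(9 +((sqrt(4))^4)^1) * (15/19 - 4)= -1525/19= -80.26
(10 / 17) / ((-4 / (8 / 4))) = -5 / 17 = -0.29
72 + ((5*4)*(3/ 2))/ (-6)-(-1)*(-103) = -36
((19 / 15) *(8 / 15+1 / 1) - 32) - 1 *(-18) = -2713 / 225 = -12.06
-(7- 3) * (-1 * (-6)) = -24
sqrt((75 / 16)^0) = 1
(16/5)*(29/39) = 464/195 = 2.38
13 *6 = 78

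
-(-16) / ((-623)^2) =16 / 388129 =0.00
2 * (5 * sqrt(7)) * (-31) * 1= -310 * sqrt(7)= -820.18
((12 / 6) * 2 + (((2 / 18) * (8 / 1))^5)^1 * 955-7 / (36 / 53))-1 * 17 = 119669081 / 236196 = 506.65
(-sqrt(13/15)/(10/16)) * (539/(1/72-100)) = 8.03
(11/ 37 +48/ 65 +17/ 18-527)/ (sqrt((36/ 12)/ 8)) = -22728107*sqrt(6)/ 64935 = -857.35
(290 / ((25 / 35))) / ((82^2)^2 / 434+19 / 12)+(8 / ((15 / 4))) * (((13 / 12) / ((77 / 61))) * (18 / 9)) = 3445628128312 / 939975425235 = 3.67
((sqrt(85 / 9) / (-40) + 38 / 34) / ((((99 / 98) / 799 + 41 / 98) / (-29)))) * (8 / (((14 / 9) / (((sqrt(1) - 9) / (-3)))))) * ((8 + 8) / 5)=-39777792 / 11735 + 1482944 * sqrt(85) / 58675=-3156.66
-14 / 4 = -7 / 2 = -3.50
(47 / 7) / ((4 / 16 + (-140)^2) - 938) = 188 / 522543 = 0.00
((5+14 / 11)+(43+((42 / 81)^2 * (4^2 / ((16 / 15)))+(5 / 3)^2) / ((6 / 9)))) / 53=106009 / 94446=1.12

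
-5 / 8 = -0.62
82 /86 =41 /43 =0.95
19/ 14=1.36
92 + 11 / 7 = 93.57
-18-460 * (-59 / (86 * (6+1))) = 8152 / 301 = 27.08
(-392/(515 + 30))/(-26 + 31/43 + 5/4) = 67424/2252485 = 0.03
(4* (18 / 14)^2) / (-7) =-324 / 343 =-0.94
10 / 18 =5 / 9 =0.56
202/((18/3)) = 101/3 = 33.67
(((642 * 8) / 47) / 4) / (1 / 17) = 21828 / 47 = 464.43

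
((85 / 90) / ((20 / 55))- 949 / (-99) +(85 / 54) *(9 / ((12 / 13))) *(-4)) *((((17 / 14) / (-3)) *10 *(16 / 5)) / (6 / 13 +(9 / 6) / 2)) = 68900728 / 130977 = 526.05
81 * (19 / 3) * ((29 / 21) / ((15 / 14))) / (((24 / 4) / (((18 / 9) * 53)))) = 58406 / 5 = 11681.20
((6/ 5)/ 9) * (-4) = -8/ 15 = -0.53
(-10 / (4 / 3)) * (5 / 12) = -25 / 8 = -3.12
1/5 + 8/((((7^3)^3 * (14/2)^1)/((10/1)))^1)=282475649/1412376245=0.20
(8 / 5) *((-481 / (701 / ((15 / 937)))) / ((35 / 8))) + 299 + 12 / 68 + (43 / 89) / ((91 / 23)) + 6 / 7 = 135721532745597 / 452176443355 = 300.15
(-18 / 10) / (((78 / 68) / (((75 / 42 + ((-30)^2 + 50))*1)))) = -10455 / 7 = -1493.57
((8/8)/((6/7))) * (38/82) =133/246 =0.54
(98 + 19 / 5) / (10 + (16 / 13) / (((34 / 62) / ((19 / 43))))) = 4837027 / 522270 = 9.26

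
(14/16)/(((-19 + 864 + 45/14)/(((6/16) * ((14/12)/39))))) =343/29640000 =0.00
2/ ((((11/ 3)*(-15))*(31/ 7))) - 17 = -17.01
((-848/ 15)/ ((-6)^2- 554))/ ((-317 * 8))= -53/ 1231545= -0.00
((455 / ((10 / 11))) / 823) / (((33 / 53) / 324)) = 316.45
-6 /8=-3 /4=-0.75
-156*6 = -936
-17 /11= -1.55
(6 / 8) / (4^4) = 3 / 1024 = 0.00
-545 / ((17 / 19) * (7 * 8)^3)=-10355 / 2985472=-0.00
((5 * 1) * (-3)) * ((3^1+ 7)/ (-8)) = 75/ 4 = 18.75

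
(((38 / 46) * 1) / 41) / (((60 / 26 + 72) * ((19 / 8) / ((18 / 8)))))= 39 / 151823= 0.00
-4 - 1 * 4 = -8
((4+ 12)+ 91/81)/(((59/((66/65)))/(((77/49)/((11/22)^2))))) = 1342616/724815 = 1.85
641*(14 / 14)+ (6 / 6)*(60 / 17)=644.53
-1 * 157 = -157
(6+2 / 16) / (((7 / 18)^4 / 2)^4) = 242879062193188503552 / 678223072849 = 358110881.09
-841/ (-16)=52.56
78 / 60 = 13 / 10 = 1.30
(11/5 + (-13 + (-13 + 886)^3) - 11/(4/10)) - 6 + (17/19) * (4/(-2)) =126414328473/190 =665338570.91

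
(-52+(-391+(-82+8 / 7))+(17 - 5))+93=-2932 / 7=-418.86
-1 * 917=-917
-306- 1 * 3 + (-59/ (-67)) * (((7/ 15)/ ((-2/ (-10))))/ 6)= -372241/ 1206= -308.66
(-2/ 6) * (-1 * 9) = 3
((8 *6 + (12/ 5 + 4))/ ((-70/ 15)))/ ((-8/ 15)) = 153/ 7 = 21.86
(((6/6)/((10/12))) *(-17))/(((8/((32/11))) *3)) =-136/55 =-2.47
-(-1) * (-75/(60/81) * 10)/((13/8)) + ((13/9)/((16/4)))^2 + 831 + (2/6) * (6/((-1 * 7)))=24503299/117936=207.77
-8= -8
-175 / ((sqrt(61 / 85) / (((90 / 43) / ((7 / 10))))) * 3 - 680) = 15802500 * sqrt(5185) / 3537354473339+ 910350000000 / 3537354473339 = 0.26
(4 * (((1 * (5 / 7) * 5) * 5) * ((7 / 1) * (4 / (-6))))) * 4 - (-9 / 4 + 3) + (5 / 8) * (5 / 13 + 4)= -1331.34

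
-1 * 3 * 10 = -30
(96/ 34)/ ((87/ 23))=368/ 493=0.75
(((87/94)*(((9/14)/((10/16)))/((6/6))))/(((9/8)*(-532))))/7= -348/1531495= -0.00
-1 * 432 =-432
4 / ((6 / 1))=2 / 3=0.67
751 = 751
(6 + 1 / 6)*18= 111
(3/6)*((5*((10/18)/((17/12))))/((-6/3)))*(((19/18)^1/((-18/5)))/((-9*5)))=-475/148716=-0.00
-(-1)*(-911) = -911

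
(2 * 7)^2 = 196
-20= -20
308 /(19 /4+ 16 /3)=336 /11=30.55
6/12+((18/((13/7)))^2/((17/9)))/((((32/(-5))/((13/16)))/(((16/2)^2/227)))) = -64219/50167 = -1.28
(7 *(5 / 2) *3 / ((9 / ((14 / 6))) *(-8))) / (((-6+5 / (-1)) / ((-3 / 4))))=-245 / 2112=-0.12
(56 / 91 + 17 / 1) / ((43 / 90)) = 36.87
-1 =-1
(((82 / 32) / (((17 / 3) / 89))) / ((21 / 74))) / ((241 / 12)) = 405039 / 57358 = 7.06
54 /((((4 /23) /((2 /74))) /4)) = 1242 /37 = 33.57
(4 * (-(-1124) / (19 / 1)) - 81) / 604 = 2957 / 11476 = 0.26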